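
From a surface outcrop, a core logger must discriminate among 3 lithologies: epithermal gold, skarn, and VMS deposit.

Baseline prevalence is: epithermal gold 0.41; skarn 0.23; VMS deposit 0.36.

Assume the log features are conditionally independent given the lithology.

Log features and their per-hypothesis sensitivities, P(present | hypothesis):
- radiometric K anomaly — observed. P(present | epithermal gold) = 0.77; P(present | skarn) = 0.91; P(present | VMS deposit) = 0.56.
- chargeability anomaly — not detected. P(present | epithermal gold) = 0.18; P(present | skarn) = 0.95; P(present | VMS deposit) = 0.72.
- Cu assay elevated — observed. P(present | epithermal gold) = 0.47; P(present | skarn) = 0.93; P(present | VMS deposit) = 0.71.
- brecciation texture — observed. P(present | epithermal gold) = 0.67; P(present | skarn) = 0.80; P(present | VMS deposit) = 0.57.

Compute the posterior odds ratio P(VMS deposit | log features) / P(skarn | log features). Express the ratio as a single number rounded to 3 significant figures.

2.93

Posterior odds equal prior odds times the likelihood ratio; only the two competing hypotheses matter (using 1 − P(present | H) for each absent log feature).
  VMS deposit: 0.36 × 0.56 × (1 − 0.72) × 0.71 × 0.57 = 0.022845
  skarn: 0.23 × 0.91 × (1 − 0.95) × 0.93 × 0.80 = 0.007786
Posterior odds = 0.022845 / 0.007786 ≈ 2.93.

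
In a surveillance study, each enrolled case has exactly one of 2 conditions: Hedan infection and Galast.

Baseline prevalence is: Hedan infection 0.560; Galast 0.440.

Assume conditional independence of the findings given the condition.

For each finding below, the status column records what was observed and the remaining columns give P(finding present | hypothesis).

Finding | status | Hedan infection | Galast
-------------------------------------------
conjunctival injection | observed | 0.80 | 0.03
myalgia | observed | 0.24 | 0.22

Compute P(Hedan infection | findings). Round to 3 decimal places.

For each hypothesis, the unnormalized posterior weight is prior × product of the finding likelihoods:
  Hedan infection: 0.560 × 0.80 × 0.24 = 0.10752
  Galast: 0.440 × 0.03 × 0.22 = 0.002904
Marginal likelihood of the evidence = 0.11042.
P(Hedan infection | evidence) = 0.10752 / 0.11042 ≈ 0.974.

0.974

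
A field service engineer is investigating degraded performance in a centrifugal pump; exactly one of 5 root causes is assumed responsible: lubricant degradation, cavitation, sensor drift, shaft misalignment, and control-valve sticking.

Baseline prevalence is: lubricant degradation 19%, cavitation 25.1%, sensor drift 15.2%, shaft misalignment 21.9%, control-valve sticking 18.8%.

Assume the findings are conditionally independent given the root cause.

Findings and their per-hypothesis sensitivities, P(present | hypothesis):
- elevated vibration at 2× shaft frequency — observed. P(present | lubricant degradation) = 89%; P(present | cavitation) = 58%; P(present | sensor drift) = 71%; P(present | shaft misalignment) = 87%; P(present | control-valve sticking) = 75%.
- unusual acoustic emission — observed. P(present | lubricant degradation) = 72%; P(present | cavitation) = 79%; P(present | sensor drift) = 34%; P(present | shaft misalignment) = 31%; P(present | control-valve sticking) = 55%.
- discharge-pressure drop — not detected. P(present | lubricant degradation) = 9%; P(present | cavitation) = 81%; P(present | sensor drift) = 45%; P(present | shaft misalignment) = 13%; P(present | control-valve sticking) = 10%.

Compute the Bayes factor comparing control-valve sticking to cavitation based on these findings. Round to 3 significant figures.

Joint likelihood of the evidence pattern under each hypothesis (using 1 − P(present | H) for each absent finding):
  control-valve sticking: 0.75 × 0.55 × (1 − 0.10) = 0.37125
  cavitation: 0.58 × 0.79 × (1 − 0.81) = 0.087058
Bayes factor = 0.37125 / 0.087058 ≈ 4.26

4.26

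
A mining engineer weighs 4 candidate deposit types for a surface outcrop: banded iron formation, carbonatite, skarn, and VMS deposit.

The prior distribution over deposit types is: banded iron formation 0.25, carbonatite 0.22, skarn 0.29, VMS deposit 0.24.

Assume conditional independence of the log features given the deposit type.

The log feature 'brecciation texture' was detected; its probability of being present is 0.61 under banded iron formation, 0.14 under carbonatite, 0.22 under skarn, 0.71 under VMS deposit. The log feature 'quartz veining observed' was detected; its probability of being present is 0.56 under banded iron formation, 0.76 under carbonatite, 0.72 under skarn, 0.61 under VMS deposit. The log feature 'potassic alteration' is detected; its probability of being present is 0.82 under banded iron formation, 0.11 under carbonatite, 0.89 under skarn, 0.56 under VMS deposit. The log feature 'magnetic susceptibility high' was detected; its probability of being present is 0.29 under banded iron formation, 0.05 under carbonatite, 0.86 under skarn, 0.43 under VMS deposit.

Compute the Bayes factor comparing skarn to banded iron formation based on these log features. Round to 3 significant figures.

Joint likelihood of the log feature pattern under each hypothesis:
  skarn: 0.22 × 0.72 × 0.89 × 0.86 = 0.12124
  banded iron formation: 0.61 × 0.56 × 0.82 × 0.29 = 0.081232
Bayes factor = 0.12124 / 0.081232 ≈ 1.49

1.49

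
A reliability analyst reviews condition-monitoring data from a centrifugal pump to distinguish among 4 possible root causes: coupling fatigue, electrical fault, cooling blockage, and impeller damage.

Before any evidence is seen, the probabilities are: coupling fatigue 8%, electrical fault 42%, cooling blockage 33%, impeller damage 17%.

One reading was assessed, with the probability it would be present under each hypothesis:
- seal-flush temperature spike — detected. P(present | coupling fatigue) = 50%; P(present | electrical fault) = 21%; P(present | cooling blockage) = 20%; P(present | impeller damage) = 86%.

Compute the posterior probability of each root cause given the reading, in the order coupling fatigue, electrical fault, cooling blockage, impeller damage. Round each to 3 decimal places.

0.118, 0.259, 0.194, 0.429

By Bayes' rule, the unnormalized weight for each hypothesis is prior × likelihood:
  coupling fatigue: 0.08 × 0.50 = 0.04
  electrical fault: 0.42 × 0.21 = 0.0882
  cooling blockage: 0.33 × 0.20 = 0.066
  impeller damage: 0.17 × 0.86 = 0.1462
Normalizing constant Z = 0.04 + 0.0882 + 0.066 + 0.1462 = 0.3404.
P(coupling fatigue | evidence) = 0.04 / 0.3404 ≈ 0.118
P(electrical fault | evidence) = 0.0882 / 0.3404 ≈ 0.259
P(cooling blockage | evidence) = 0.066 / 0.3404 ≈ 0.194
P(impeller damage | evidence) = 0.1462 / 0.3404 ≈ 0.429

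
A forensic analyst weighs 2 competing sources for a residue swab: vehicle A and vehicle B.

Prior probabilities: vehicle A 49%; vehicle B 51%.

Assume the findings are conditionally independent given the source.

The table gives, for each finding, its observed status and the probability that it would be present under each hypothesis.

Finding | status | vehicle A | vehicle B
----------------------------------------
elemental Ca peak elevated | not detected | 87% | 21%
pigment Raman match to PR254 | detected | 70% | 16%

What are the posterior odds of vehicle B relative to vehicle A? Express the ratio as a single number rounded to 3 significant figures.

1.45

Unnormalized posterior weight (prior times the finding likelihoods) for each of the two hypotheses (using 1 − P(present | H) for each absent finding):
  vehicle B: 0.510 × (1 − 0.21) × 0.16 = 0.064464
  vehicle A: 0.490 × (1 − 0.87) × 0.70 = 0.04459
Posterior odds = 0.064464 / 0.04459 ≈ 1.45.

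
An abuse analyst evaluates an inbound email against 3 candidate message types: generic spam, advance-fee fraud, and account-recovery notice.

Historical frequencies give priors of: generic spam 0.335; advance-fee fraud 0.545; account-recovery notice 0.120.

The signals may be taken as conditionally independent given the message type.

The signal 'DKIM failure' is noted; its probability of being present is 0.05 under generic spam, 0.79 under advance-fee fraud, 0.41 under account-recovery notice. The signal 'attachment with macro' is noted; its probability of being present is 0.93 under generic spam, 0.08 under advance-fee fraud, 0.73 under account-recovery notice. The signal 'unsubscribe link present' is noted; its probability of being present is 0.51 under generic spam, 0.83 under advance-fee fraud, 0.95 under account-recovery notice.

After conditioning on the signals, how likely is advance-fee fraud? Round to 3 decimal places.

0.405

Multiply each prior by the joint likelihood of the signal pattern:
  generic spam: 0.335 × 0.05 × 0.93 × 0.51 = 0.0079445
  advance-fee fraud: 0.545 × 0.79 × 0.08 × 0.83 = 0.028589
  account-recovery notice: 0.120 × 0.41 × 0.73 × 0.95 = 0.03412
Marginal likelihood of the evidence = 0.070653.
P(advance-fee fraud | evidence) = 0.028589 / 0.070653 ≈ 0.405.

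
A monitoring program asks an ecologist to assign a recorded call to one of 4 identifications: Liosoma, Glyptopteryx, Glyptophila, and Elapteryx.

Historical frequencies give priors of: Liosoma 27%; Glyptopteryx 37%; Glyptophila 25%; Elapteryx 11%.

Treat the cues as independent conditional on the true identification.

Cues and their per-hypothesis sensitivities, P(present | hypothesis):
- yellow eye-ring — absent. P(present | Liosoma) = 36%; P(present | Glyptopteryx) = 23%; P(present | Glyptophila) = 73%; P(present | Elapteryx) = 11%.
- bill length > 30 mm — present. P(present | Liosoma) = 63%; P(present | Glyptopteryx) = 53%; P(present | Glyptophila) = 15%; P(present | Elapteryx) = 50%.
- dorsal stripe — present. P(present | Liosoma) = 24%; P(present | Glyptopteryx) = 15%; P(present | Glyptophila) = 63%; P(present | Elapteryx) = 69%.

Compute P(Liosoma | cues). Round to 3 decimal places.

0.294

Multiply each prior by the joint likelihood of the cue pattern (using 1 − P(present | H) for each absent cue):
  Liosoma: 0.27 × (1 − 0.36) × 0.63 × 0.24 = 0.026127
  Glyptopteryx: 0.37 × (1 − 0.23) × 0.53 × 0.15 = 0.02265
  Glyptophila: 0.25 × (1 − 0.73) × 0.15 × 0.63 = 0.0063787
  Elapteryx: 0.11 × (1 − 0.11) × 0.50 × 0.69 = 0.033775
The unnormalized weights sum to 0.088931.
P(Liosoma | evidence) = 0.026127 / 0.088931 ≈ 0.294.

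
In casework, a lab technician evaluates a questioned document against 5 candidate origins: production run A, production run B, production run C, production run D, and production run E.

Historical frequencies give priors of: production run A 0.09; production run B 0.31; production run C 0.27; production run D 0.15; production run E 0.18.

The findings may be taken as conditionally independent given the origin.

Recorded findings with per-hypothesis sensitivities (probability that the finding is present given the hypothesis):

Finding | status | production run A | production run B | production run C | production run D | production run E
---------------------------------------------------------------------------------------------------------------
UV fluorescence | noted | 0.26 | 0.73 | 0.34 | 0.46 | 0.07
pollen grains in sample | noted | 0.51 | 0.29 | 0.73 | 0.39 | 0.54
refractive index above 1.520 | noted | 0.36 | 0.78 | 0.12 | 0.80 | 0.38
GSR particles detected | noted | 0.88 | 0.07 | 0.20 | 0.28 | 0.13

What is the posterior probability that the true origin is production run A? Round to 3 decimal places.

0.247

For each hypothesis, the unnormalized posterior weight is prior × product of the finding likelihoods:
  production run A: 0.09 × 0.26 × 0.51 × 0.36 × 0.88 = 0.0037807
  production run B: 0.31 × 0.73 × 0.29 × 0.78 × 0.07 = 0.0035832
  production run C: 0.27 × 0.34 × 0.73 × 0.12 × 0.20 = 0.0016083
  production run D: 0.15 × 0.46 × 0.39 × 0.80 × 0.28 = 0.0060278
  production run E: 0.18 × 0.07 × 0.54 × 0.38 × 0.13 = 0.00033612
Marginal likelihood of the evidence = 0.015336.
P(production run A | evidence) = 0.0037807 / 0.015336 ≈ 0.247.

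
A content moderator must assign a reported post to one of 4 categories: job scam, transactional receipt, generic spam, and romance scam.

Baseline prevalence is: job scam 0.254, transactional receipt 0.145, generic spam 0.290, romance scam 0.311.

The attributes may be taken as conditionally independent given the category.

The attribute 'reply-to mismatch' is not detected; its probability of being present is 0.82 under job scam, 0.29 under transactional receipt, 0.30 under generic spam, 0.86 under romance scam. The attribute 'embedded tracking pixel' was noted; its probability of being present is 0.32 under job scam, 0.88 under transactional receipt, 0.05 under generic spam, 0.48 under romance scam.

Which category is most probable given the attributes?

transactional receipt

For each hypothesis, the unnormalized posterior weight is prior × product of the attribute likelihoods (using 1 − P(present | H) for each absent attribute):
  job scam: 0.254 × (1 − 0.82) × 0.32 = 0.01463
  transactional receipt: 0.145 × (1 − 0.29) × 0.88 = 0.090596
  generic spam: 0.290 × (1 − 0.30) × 0.05 = 0.01015
  romance scam: 0.311 × (1 − 0.86) × 0.48 = 0.020899
The unnormalized weights sum to 0.13628.
P(job scam | evidence) ≈ 0.01463 / 0.13628 ≈ 0.107
P(transactional receipt | evidence) ≈ 0.090596 / 0.13628 ≈ 0.665
P(generic spam | evidence) ≈ 0.01015 / 0.13628 ≈ 0.074
P(romance scam | evidence) ≈ 0.020899 / 0.13628 ≈ 0.153
The largest is 0.665, so transactional receipt is most probable.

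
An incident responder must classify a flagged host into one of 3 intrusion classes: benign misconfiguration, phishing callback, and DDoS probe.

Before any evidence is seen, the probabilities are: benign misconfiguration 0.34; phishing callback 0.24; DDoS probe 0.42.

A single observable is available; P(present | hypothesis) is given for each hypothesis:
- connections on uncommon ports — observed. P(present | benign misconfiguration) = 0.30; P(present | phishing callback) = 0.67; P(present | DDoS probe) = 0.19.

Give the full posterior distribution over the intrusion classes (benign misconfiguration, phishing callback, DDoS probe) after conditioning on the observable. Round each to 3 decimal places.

0.298, 0.469, 0.233

Multiply each prior by the likelihood of the observable:
  benign misconfiguration: 0.34 × 0.30 = 0.102
  phishing callback: 0.24 × 0.67 = 0.1608
  DDoS probe: 0.42 × 0.19 = 0.0798
Normalizing constant Z = 0.102 + 0.1608 + 0.0798 = 0.3426.
P(benign misconfiguration | evidence) = 0.102 / 0.3426 ≈ 0.298
P(phishing callback | evidence) = 0.1608 / 0.3426 ≈ 0.469
P(DDoS probe | evidence) = 0.0798 / 0.3426 ≈ 0.233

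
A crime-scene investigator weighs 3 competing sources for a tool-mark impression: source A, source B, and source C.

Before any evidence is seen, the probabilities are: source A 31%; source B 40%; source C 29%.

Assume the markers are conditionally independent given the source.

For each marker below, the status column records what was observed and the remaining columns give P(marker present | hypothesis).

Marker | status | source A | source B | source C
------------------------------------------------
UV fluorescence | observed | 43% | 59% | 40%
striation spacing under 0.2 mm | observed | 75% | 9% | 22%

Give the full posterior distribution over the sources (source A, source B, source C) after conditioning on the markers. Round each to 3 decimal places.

0.681, 0.145, 0.174

Multiply each prior by the joint likelihood of the marker pattern:
  source A: 0.31 × 0.43 × 0.75 = 0.099975
  source B: 0.40 × 0.59 × 0.09 = 0.02124
  source C: 0.29 × 0.40 × 0.22 = 0.02552
Normalizing constant Z = 0.099975 + 0.02124 + 0.02552 = 0.14674.
P(source A | evidence) = 0.099975 / 0.14674 ≈ 0.681
P(source B | evidence) = 0.02124 / 0.14674 ≈ 0.145
P(source C | evidence) = 0.02552 / 0.14674 ≈ 0.174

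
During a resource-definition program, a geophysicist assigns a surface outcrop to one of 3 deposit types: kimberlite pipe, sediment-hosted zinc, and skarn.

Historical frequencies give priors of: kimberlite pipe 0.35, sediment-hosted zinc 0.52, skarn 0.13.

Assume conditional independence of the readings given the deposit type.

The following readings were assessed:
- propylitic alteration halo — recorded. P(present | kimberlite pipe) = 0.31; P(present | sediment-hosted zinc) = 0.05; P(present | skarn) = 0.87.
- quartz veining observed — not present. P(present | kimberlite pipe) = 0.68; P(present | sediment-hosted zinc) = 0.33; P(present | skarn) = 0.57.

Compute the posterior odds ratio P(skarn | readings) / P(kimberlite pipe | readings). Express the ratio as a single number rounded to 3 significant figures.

Posterior odds equal prior odds times the likelihood ratio; only the two competing hypotheses matter (using 1 − P(present | H) for each absent reading).
  skarn: 0.13 × 0.87 × (1 − 0.57) = 0.048633
  kimberlite pipe: 0.35 × 0.31 × (1 − 0.68) = 0.03472
Odds(skarn : kimberlite pipe) = 0.048633 / 0.03472 ≈ 1.40.

1.40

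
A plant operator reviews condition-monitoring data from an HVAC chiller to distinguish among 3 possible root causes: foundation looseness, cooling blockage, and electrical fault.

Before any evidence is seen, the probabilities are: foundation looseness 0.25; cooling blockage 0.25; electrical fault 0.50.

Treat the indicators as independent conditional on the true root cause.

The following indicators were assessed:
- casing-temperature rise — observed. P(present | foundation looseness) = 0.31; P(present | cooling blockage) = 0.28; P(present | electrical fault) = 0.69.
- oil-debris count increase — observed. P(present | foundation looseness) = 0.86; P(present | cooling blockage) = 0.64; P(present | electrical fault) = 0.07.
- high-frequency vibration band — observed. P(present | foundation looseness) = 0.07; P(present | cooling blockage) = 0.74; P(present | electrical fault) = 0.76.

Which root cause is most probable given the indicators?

cooling blockage

Multiply each prior by the joint likelihood of the indicator pattern:
  foundation looseness: 0.25 × 0.31 × 0.86 × 0.07 = 0.0046655
  cooling blockage: 0.25 × 0.28 × 0.64 × 0.74 = 0.033152
  electrical fault: 0.50 × 0.69 × 0.07 × 0.76 = 0.018354
Normalizing constant Z = 0.0046655 + 0.033152 + 0.018354 = 0.056172.
P(foundation looseness | evidence) ≈ 0.0046655 / 0.056172 ≈ 0.083
P(cooling blockage | evidence) ≈ 0.033152 / 0.056172 ≈ 0.590
P(electrical fault | evidence) ≈ 0.018354 / 0.056172 ≈ 0.327
The largest is 0.590, so cooling blockage is most probable.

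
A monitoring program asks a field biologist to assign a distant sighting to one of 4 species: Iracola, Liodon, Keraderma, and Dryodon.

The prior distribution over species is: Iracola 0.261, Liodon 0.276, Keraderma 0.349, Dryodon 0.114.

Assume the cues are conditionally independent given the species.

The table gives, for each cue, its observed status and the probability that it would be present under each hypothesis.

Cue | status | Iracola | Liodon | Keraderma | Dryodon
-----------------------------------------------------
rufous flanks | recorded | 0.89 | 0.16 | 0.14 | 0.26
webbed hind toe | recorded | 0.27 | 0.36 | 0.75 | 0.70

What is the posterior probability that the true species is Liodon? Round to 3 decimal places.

Multiply each prior by the joint likelihood of the cue pattern:
  Iracola: 0.261 × 0.89 × 0.27 = 0.062718
  Liodon: 0.276 × 0.16 × 0.36 = 0.015898
  Keraderma: 0.349 × 0.14 × 0.75 = 0.036645
  Dryodon: 0.114 × 0.26 × 0.70 = 0.020748
Marginal likelihood of the evidence = 0.13601.
P(Liodon | evidence) = 0.015898 / 0.13601 ≈ 0.117.

0.117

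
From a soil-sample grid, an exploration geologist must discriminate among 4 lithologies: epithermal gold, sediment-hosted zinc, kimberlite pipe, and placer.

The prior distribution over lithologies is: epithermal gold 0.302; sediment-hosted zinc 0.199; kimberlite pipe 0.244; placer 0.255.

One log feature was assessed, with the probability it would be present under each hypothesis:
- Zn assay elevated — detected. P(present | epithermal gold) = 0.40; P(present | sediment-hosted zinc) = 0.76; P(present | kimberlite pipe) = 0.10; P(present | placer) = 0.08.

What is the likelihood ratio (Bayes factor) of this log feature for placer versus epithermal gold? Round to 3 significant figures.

0.200

Likelihood of this log feature under each hypothesis:
  placer: 0.08
  epithermal gold: 0.4
Bayes factor = 0.08 / 0.4 ≈ 0.200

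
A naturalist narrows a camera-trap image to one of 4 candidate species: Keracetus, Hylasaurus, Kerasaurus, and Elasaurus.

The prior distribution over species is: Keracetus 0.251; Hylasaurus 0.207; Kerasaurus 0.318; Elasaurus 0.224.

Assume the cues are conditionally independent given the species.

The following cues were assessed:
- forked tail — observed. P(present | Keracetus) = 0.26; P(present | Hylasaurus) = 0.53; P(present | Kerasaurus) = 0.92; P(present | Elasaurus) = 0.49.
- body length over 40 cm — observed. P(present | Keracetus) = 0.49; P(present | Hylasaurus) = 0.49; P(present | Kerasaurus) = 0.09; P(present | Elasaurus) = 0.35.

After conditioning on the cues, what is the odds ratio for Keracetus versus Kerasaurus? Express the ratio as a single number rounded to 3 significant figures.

1.21

The normalizing constant cancels in an odds ratio, so compute prior × likelihood for the two hypotheses only:
  Keracetus: 0.251 × 0.26 × 0.49 = 0.031977
  Kerasaurus: 0.318 × 0.92 × 0.09 = 0.02633
Odds(Keracetus : Kerasaurus) = 0.031977 / 0.02633 ≈ 1.21.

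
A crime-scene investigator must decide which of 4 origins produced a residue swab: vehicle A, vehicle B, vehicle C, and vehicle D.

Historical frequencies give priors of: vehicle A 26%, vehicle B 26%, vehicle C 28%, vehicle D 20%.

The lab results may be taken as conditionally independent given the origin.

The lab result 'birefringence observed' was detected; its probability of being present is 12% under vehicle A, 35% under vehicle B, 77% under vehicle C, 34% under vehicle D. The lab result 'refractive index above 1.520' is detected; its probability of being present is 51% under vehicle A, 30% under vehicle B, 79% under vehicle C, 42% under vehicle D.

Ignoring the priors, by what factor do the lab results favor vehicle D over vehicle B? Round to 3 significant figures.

Joint likelihood of the lab result pattern under each hypothesis:
  vehicle D: 0.34 × 0.42 = 0.1428
  vehicle B: 0.35 × 0.30 = 0.105
Bayes factor = 0.1428 / 0.105 ≈ 1.36

1.36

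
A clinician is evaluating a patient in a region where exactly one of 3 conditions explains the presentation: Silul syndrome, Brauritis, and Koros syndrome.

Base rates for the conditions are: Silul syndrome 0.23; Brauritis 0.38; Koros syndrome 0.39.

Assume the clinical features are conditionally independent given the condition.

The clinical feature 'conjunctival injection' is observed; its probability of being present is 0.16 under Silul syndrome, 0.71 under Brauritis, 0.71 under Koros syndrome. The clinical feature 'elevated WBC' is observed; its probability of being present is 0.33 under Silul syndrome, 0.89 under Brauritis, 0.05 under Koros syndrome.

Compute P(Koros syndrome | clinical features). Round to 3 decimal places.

0.052

Multiply each prior by the joint likelihood of the clinical feature pattern:
  Silul syndrome: 0.23 × 0.16 × 0.33 = 0.012144
  Brauritis: 0.38 × 0.71 × 0.89 = 0.24012
  Koros syndrome: 0.39 × 0.71 × 0.05 = 0.013845
The unnormalized weights sum to 0.26611.
P(Koros syndrome | evidence) = 0.013845 / 0.26611 ≈ 0.052.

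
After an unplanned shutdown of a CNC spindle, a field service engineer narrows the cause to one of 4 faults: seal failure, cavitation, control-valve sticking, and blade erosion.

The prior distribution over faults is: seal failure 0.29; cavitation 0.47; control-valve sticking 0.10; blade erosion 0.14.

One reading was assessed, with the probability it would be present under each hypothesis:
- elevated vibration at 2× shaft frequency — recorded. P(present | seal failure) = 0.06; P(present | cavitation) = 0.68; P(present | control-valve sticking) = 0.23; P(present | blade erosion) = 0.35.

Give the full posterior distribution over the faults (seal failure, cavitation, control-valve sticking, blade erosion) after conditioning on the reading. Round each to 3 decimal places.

0.043, 0.781, 0.056, 0.120

By Bayes' rule, the unnormalized weight for each hypothesis is prior × likelihood:
  seal failure: 0.29 × 0.06 = 0.0174
  cavitation: 0.47 × 0.68 = 0.3196
  control-valve sticking: 0.10 × 0.23 = 0.023
  blade erosion: 0.14 × 0.35 = 0.049
Marginal likelihood of the evidence = 0.409.
P(seal failure | evidence) = 0.0174 / 0.409 ≈ 0.043
P(cavitation | evidence) = 0.3196 / 0.409 ≈ 0.781
P(control-valve sticking | evidence) = 0.023 / 0.409 ≈ 0.056
P(blade erosion | evidence) = 0.049 / 0.409 ≈ 0.120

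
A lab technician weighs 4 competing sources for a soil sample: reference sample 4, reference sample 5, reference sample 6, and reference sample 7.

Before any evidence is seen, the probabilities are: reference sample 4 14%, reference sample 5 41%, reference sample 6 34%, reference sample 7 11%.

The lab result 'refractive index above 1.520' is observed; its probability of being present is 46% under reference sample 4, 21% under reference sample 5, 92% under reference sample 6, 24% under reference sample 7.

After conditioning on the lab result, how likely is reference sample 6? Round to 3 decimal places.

0.639

Multiply each prior by the likelihood of the lab result:
  reference sample 4: 0.14 × 0.46 = 0.0644
  reference sample 5: 0.41 × 0.21 = 0.0861
  reference sample 6: 0.34 × 0.92 = 0.3128
  reference sample 7: 0.11 × 0.24 = 0.0264
The unnormalized weights sum to 0.4897.
P(reference sample 6 | evidence) = 0.3128 / 0.4897 ≈ 0.639.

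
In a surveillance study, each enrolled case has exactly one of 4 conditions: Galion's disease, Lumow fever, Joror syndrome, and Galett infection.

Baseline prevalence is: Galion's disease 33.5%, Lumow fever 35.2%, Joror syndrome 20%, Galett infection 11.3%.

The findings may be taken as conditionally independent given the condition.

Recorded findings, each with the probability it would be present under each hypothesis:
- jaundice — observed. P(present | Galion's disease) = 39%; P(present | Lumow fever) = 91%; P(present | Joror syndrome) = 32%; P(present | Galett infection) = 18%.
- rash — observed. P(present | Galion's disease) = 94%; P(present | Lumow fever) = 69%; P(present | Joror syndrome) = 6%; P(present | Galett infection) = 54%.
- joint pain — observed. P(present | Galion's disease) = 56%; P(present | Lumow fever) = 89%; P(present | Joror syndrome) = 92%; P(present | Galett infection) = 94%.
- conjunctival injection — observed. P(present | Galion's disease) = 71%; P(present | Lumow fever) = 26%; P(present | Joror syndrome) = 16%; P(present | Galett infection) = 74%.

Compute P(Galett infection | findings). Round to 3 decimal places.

Multiply each prior by the joint likelihood of the evidence pattern:
  Galion's disease: 0.335 × 0.39 × 0.94 × 0.56 × 0.71 = 0.04883
  Lumow fever: 0.352 × 0.91 × 0.69 × 0.89 × 0.26 = 0.051144
  Joror syndrome: 0.200 × 0.32 × 0.06 × 0.92 × 0.16 = 0.00056525
  Galett infection: 0.113 × 0.18 × 0.54 × 0.94 × 0.74 = 0.0076402
The unnormalized weights sum to 0.10818.
P(Galett infection | evidence) = 0.0076402 / 0.10818 ≈ 0.071.

0.071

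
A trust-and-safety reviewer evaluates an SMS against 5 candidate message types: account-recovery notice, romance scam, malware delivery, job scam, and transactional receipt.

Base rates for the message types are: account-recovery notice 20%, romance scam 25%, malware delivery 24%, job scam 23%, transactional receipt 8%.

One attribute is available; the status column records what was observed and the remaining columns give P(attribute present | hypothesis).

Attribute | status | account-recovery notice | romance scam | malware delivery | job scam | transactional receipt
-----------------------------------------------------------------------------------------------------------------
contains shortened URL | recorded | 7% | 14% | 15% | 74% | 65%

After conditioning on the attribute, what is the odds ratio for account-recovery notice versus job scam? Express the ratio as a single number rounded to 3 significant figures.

The normalizing constant cancels in an odds ratio, so compute prior × likelihood for the two hypotheses only:
  account-recovery notice: 0.20 × 0.07 = 0.014
  job scam: 0.23 × 0.74 = 0.1702
Posterior odds = 0.014 / 0.1702 ≈ 0.0823.

0.0823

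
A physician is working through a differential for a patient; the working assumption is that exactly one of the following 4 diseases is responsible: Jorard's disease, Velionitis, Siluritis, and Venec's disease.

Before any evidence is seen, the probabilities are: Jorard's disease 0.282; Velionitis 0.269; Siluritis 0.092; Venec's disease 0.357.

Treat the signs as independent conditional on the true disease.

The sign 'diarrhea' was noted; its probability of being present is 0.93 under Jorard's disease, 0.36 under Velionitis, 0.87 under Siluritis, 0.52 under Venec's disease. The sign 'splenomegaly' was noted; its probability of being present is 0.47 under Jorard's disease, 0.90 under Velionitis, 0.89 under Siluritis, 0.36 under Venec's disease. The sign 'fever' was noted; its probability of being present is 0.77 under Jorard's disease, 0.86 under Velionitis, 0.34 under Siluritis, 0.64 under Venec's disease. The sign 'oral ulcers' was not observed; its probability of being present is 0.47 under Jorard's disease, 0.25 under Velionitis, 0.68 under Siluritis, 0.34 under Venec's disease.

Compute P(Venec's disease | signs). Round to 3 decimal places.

0.198

For each hypothesis, the unnormalized posterior weight is prior × product of the sign likelihoods (using 1 − P(present | H) for each absent sign):
  Jorard's disease: 0.282 × 0.93 × 0.47 × 0.77 × (1 − 0.47) = 0.050303
  Velionitis: 0.269 × 0.36 × 0.90 × 0.86 × (1 − 0.25) = 0.056216
  Siluritis: 0.092 × 0.87 × 0.89 × 0.34 × (1 − 0.68) = 0.0077504
  Venec's disease: 0.357 × 0.52 × 0.36 × 0.64 × (1 − 0.34) = 0.028229
Normalizing constant Z = 0.050303 + 0.056216 + 0.0077504 + 0.028229 = 0.1425.
P(Venec's disease | evidence) = 0.028229 / 0.1425 ≈ 0.198.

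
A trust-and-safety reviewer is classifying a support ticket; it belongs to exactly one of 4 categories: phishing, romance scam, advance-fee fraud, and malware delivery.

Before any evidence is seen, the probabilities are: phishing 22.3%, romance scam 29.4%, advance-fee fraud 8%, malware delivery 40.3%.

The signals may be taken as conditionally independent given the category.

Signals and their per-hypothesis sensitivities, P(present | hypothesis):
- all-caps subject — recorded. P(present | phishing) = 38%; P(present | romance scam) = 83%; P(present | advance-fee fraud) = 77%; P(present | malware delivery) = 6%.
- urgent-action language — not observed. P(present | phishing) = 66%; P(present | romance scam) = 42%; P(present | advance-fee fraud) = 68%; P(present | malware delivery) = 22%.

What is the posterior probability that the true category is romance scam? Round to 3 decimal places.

0.677

For each hypothesis, the unnormalized posterior weight is prior × product of the signal likelihoods (using 1 − P(present | H) for each absent signal):
  phishing: 0.223 × 0.38 × (1 − 0.66) = 0.028812
  romance scam: 0.294 × 0.83 × (1 − 0.42) = 0.14153
  advance-fee fraud: 0.080 × 0.77 × (1 − 0.68) = 0.019712
  malware delivery: 0.403 × 0.06 × (1 − 0.22) = 0.01886
The unnormalized weights sum to 0.20892.
P(romance scam | evidence) = 0.14153 / 0.20892 ≈ 0.677.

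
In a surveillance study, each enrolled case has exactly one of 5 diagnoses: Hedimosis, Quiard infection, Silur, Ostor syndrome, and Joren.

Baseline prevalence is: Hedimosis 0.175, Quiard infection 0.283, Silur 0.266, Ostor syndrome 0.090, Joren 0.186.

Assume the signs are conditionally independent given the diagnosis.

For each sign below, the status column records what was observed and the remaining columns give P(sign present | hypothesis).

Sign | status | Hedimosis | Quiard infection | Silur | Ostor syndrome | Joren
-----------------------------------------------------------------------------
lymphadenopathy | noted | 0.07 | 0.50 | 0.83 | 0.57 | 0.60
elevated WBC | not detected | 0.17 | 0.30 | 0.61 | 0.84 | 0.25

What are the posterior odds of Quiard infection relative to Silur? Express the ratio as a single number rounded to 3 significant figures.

1.15

Unnormalized posterior weight (prior times the sign likelihoods) for each of the two hypotheses (using 1 − P(present | H) for each absent sign):
  Quiard infection: 0.283 × 0.50 × (1 − 0.30) = 0.09905
  Silur: 0.266 × 0.83 × (1 − 0.61) = 0.086104
Odds(Quiard infection : Silur) = 0.09905 / 0.086104 ≈ 1.15.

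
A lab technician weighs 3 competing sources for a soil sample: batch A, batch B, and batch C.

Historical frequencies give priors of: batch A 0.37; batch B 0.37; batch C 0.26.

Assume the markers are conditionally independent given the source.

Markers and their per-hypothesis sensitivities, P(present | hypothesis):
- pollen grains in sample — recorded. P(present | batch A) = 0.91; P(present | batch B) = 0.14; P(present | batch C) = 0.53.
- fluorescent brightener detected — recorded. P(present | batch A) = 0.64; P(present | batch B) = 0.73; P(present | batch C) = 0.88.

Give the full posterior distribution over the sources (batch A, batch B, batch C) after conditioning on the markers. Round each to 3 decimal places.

By Bayes' rule with conditional independence, the unnormalized weight for each hypothesis is prior × ∏ likelihoods:
  batch A: 0.37 × 0.91 × 0.64 = 0.21549
  batch B: 0.37 × 0.14 × 0.73 = 0.037814
  batch C: 0.26 × 0.53 × 0.88 = 0.12126
Marginal likelihood of the evidence = 0.37457.
P(batch A | evidence) = 0.21549 / 0.37457 ≈ 0.575
P(batch B | evidence) = 0.037814 / 0.37457 ≈ 0.101
P(batch C | evidence) = 0.12126 / 0.37457 ≈ 0.324

0.575, 0.101, 0.324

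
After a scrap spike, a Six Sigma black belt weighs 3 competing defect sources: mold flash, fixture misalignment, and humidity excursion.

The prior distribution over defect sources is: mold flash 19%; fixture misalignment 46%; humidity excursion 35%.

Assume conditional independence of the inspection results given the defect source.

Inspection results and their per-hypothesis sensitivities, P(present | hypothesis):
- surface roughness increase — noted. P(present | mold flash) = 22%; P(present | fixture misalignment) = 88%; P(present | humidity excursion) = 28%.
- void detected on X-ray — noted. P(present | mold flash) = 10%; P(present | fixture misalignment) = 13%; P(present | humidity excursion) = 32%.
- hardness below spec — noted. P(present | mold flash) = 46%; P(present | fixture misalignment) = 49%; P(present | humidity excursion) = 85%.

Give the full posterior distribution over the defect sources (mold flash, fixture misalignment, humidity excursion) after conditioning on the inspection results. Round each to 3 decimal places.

Multiply each prior by the joint likelihood of the inspection result pattern:
  mold flash: 0.19 × 0.22 × 0.10 × 0.46 = 0.0019228
  fixture misalignment: 0.46 × 0.88 × 0.13 × 0.49 = 0.025786
  humidity excursion: 0.35 × 0.28 × 0.32 × 0.85 = 0.026656
Marginal likelihood of the evidence = 0.054365.
P(mold flash | evidence) = 0.0019228 / 0.054365 ≈ 0.035
P(fixture misalignment | evidence) = 0.025786 / 0.054365 ≈ 0.474
P(humidity excursion | evidence) = 0.026656 / 0.054365 ≈ 0.490

0.035, 0.474, 0.490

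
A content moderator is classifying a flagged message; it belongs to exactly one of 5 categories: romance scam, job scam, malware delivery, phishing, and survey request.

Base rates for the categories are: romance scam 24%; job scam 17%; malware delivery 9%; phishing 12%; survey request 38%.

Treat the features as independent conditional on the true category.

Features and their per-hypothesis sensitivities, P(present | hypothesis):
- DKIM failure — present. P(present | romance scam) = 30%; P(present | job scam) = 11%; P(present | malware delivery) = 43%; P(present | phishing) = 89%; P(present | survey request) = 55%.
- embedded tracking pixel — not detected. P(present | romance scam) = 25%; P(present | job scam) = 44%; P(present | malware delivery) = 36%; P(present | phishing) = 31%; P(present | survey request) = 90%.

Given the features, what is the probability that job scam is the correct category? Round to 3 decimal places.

0.057

Multiply each prior by the joint likelihood of the feature pattern (using 1 − P(present | H) for each absent feature):
  romance scam: 0.24 × 0.30 × (1 − 0.25) = 0.054
  job scam: 0.17 × 0.11 × (1 − 0.44) = 0.010472
  malware delivery: 0.09 × 0.43 × (1 − 0.36) = 0.024768
  phishing: 0.12 × 0.89 × (1 − 0.31) = 0.073692
  survey request: 0.38 × 0.55 × (1 − 0.90) = 0.0209
Normalizing constant Z = 0.054 + 0.010472 + 0.024768 + 0.073692 + 0.0209 = 0.18383.
P(job scam | evidence) = 0.010472 / 0.18383 ≈ 0.057.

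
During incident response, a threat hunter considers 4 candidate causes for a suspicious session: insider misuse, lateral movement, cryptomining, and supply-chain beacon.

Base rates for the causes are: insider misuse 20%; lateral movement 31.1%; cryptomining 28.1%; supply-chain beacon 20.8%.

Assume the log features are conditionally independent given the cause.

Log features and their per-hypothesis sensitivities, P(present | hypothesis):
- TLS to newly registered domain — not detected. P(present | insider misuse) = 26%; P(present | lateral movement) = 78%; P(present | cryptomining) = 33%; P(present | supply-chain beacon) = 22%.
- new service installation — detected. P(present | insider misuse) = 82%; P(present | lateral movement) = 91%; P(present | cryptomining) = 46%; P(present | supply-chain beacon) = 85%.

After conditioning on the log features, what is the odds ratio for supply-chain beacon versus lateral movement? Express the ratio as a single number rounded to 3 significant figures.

2.21

The normalizing constant cancels in an odds ratio, so compute prior × likelihood for the two hypotheses only (using 1 − P(present | H) for each absent log feature):
  supply-chain beacon: 0.208 × (1 − 0.22) × 0.85 = 0.1379
  lateral movement: 0.311 × (1 − 0.78) × 0.91 = 0.062262
Posterior odds = 0.1379 / 0.062262 ≈ 2.21.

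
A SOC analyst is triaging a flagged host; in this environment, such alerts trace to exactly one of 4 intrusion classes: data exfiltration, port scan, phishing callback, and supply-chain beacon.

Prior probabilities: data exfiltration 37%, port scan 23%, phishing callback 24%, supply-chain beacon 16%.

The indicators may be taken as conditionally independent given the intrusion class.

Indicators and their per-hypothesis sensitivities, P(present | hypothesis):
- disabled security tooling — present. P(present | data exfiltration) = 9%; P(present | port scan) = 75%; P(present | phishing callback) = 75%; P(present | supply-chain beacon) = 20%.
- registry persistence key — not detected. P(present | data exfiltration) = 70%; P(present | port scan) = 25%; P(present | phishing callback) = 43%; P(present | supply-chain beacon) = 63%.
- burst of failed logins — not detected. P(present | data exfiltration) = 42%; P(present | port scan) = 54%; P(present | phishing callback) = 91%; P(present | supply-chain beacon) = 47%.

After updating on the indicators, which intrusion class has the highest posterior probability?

port scan

By Bayes' rule with conditional independence, the unnormalized weight for each hypothesis is prior × ∏ likelihoods (using 1 − P(present | H) for each absent indicator):
  data exfiltration: 0.37 × 0.09 × (1 − 0.70) × (1 − 0.42) = 0.0057942
  port scan: 0.23 × 0.75 × (1 − 0.25) × (1 − 0.54) = 0.059513
  phishing callback: 0.24 × 0.75 × (1 − 0.43) × (1 − 0.91) = 0.009234
  supply-chain beacon: 0.16 × 0.20 × (1 − 0.63) × (1 − 0.47) = 0.0062752
Marginal likelihood of the evidence = 0.080816.
P(data exfiltration | evidence) ≈ 0.0057942 / 0.080816 ≈ 0.072
P(port scan | evidence) ≈ 0.059513 / 0.080816 ≈ 0.736
P(phishing callback | evidence) ≈ 0.009234 / 0.080816 ≈ 0.114
P(supply-chain beacon | evidence) ≈ 0.0062752 / 0.080816 ≈ 0.078
The largest is 0.736, so port scan is most probable.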